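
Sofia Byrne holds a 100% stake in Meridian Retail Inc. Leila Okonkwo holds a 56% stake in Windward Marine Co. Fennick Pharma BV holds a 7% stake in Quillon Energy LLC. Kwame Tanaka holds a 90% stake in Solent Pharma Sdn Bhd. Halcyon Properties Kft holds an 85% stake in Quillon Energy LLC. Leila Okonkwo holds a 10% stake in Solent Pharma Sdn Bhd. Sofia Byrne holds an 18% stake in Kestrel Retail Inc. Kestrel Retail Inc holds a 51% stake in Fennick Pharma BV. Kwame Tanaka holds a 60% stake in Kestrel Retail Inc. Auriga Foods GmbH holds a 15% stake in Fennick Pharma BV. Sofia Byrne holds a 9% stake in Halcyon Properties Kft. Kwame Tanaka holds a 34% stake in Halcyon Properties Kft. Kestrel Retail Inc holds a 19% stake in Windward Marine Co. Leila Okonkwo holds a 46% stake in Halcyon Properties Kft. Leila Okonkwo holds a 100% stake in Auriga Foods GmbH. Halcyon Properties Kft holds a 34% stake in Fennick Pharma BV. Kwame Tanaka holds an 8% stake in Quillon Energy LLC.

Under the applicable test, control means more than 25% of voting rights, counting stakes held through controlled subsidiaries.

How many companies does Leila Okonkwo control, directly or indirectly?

5

Leila holds 100% of Auriga, so Leila controls Auriga.
Leila holds 46% of Halcyon, so Leila controls Halcyon.
Auriga and Halcyon together hold 15% + 34% = 49% of Fennick, so Leila controls Fennick.
Halcyon and Fennick together hold 85% + 7% = 92% of Quillon, so Leila controls Quillon.
Leila holds 56% of Windward, so Leila controls Windward.
No other company's threshold is met.
Leila controls 5 companies.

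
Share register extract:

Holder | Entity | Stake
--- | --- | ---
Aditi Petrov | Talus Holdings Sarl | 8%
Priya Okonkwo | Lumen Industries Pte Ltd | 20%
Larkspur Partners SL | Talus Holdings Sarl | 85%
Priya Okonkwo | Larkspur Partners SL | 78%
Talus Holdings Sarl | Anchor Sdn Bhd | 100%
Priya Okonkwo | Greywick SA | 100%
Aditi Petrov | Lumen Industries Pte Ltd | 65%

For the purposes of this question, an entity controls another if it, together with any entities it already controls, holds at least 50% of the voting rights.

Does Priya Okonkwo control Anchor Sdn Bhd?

Yes

Priya holds 78% of Larkspur, so Priya controls Larkspur.
Larkspur holds 85% of Talus, so Priya controls Talus.
Talus holds 100% of Anchor, so Priya controls Anchor.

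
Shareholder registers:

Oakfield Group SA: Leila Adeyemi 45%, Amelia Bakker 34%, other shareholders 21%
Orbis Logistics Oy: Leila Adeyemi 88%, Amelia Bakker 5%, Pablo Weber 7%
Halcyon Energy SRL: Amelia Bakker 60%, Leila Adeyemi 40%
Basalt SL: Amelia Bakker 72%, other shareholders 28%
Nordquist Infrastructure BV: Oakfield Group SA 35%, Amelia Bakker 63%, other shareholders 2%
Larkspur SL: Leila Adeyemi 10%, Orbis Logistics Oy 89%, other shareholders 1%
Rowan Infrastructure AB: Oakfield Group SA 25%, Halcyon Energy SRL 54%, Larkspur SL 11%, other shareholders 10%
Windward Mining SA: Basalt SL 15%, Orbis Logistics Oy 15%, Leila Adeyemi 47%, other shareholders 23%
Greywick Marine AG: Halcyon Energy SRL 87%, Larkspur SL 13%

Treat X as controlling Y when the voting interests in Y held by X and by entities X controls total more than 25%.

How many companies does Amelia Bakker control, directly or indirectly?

6

Amelia holds 34% of Oakfield, so Amelia controls Oakfield.
Amelia holds 60% of Halcyon, so Amelia controls Halcyon.
Amelia holds 72% of Basalt, so Amelia controls Basalt.
Oakfield and Amelia together hold 35% + 63% = 98% of Nordquist, so Amelia controls Nordquist.
Oakfield and Halcyon together hold 25% + 54% = 79% of Rowan, so Amelia controls Rowan.
Halcyon holds 87% of Greywick, so Amelia controls Greywick.
No other company's threshold is met.
Amelia controls 6 companies.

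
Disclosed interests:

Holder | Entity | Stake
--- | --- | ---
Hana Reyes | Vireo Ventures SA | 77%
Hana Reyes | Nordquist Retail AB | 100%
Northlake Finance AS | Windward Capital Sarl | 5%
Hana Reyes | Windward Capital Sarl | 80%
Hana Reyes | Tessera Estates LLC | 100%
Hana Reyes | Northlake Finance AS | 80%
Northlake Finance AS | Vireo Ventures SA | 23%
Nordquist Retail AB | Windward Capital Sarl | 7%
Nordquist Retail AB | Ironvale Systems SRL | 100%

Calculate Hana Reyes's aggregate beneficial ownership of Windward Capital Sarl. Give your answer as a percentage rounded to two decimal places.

91.00%

Hana reaches Windward along 3 paths.
Via Northlake: 80% × 5% = 4%.
Via Nordquist: 100% × 7% = 7%.
Direct stake: 80% = 80%.
Total: 4% + 7% + 80% = 91%.
Rounded: 91.00%.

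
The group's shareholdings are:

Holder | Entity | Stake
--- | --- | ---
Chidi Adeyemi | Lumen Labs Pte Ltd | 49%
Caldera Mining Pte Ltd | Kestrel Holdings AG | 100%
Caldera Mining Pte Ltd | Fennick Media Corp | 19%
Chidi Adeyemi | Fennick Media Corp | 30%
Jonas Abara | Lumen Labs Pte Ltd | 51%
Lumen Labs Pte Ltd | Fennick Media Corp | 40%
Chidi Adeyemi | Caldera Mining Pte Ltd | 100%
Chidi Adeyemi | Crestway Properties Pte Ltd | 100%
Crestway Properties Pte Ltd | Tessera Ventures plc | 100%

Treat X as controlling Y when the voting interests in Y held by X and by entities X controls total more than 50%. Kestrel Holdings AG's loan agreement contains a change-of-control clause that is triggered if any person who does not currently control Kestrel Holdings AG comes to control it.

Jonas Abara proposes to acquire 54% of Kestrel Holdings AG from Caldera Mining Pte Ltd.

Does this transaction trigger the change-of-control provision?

The purchase adds only to Jonas's holdings (Caldera's stake shrinks), so Jonas is the only person who could newly come to control Kestrel.
Jonas holds 51% of Lumen, so Jonas controls Lumen.
Neither Jonas nor any entity Jonas controls holds any voting interest in Kestrel.
So before the transaction, Jonas does not control Kestrel.
After the purchase, Jonas holds 54% of Kestrel directly, and Caldera's stake falls to 46%.
Jonas holds 54% of Kestrel, so Jonas controls Kestrel.
Jonas did not control Kestrel before and does after, so the clause is triggered.

Yes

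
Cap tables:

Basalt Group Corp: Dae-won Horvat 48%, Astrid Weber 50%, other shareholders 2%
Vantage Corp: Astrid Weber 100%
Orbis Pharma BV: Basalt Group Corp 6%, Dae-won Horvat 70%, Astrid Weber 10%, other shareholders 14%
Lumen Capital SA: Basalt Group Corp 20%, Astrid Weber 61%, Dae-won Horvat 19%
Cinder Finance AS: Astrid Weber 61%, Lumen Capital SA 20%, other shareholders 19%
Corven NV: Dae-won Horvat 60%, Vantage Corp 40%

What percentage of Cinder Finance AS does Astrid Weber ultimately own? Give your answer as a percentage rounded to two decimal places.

Astrid reaches Cinder along 3 paths.
Direct stake: 61% = 61%.
Via Basalt → Lumen: 50% × 20% × 20% = 2%.
Via Lumen: 61% × 20% = 12.2%.
Total: 61% + 2% + 12.2% = 75.2%.
Rounded: 75.20%.

75.20%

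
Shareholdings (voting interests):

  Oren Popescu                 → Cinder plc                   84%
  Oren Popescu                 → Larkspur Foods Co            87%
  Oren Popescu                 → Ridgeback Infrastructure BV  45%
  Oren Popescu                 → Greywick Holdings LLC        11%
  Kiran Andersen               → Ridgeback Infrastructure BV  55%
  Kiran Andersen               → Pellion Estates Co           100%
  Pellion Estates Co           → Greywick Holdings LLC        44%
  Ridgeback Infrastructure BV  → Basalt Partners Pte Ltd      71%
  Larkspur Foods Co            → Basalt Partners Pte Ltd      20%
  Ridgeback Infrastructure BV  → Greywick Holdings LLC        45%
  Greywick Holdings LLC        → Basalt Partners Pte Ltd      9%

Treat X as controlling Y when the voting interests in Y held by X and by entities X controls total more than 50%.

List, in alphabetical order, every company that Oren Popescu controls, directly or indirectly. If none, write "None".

Cinder plc, Larkspur Foods Co

Oren holds 84% of Cinder, so Oren controls Cinder.
Oren holds 87% of Larkspur, so Oren controls Larkspur.
No other company's threshold is met.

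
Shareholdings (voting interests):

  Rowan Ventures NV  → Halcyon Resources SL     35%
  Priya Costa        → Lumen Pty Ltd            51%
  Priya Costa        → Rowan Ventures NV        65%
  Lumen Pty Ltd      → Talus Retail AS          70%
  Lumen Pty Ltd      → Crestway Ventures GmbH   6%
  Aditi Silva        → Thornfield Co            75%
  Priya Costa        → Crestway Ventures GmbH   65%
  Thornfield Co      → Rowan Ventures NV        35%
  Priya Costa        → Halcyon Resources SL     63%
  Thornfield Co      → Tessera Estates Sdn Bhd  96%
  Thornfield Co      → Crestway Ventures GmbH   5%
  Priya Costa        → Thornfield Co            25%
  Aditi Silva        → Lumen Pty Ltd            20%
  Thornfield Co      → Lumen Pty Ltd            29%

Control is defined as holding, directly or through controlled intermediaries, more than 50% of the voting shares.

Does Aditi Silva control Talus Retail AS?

No

Aditi holds 75% of Thornfield, so Aditi controls Thornfield.
Thornfield holds 96% of Tessera, so Aditi controls Tessera.
Neither Aditi nor any entity Aditi controls holds any voting interest in Talus.
So Aditi does not control Talus.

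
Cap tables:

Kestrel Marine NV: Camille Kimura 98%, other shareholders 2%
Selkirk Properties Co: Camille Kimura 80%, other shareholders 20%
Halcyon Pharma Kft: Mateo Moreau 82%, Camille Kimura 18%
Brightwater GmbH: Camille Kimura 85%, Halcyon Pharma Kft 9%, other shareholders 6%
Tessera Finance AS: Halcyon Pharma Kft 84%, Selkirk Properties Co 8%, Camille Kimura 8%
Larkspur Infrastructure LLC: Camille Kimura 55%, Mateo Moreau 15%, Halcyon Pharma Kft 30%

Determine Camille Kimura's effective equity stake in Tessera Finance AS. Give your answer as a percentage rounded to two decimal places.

29.52%

Camille reaches Tessera along 3 paths.
Via Halcyon: 18% × 84% = 15.12%.
Via Selkirk: 80% × 8% = 6.4%.
Direct stake: 8% = 8%.
Total: 15.12% + 6.4% + 8% = 29.52%.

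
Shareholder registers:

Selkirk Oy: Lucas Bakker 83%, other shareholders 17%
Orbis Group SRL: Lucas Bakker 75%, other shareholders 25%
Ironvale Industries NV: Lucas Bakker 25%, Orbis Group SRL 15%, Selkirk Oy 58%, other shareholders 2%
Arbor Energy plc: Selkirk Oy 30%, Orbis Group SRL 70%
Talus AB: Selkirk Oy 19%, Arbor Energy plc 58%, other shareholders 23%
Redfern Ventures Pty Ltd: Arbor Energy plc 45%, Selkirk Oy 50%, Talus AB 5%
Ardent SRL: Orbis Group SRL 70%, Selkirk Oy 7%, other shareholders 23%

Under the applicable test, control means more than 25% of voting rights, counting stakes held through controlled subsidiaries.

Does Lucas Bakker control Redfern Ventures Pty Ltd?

Yes

Lucas holds 83% of Selkirk, so Lucas controls Selkirk.
Lucas holds 75% of Orbis, so Lucas controls Orbis.
Selkirk and Orbis together hold 30% + 70% = 100% of Arbor, so Lucas controls Arbor.
Selkirk and Arbor together hold 19% + 58% = 77% of Talus, so Lucas controls Talus.
Arbor and Selkirk and Talus together hold 45% + 50% + 5% = 100% of Redfern, so Lucas controls Redfern.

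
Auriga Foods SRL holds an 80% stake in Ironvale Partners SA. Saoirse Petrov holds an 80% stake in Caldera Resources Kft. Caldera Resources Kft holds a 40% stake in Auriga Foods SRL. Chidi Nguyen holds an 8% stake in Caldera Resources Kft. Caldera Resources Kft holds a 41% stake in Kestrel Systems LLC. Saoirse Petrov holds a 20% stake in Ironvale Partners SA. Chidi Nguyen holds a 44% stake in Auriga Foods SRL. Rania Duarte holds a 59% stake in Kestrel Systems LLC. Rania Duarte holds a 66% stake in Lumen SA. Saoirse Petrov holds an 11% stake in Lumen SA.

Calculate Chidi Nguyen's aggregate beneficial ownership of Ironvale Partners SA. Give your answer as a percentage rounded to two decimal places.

37.76%

Chidi reaches Ironvale along 2 paths.
Via Auriga: 44% × 80% = 35.2%.
Via Caldera → Auriga: 8% × 40% × 80% = 2.56%.
Total: 35.2% + 2.56% = 37.76%.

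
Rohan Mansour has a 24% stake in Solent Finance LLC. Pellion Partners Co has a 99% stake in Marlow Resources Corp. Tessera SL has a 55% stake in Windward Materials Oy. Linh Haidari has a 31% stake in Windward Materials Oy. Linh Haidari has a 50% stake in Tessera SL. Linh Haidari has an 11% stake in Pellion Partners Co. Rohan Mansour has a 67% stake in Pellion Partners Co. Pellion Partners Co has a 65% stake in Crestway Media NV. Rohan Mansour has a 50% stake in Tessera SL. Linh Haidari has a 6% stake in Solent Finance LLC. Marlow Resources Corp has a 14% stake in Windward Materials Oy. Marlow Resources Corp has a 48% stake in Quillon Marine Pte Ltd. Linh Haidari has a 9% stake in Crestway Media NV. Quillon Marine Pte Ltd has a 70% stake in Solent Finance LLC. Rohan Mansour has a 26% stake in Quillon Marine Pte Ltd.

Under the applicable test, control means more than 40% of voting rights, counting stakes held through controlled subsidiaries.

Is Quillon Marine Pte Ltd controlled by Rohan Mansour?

Yes

Rohan holds 67% of Pellion, so Rohan controls Pellion.
Pellion holds 99% of Marlow, so Rohan controls Marlow.
Rohan and Marlow together hold 26% + 48% = 74% of Quillon, so Rohan controls Quillon.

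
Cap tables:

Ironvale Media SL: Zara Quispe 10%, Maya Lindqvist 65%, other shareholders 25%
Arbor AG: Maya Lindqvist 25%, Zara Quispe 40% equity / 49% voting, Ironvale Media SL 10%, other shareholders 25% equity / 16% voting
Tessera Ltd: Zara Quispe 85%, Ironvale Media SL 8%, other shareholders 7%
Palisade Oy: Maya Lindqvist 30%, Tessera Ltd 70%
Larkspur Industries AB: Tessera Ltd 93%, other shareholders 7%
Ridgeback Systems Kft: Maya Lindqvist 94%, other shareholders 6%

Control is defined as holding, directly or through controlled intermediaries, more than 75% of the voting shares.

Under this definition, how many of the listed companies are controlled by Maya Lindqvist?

1

Maya holds 94% of Ridgeback, so Maya controls Ridgeback.
No other company's threshold is met.
Maya controls 1 company.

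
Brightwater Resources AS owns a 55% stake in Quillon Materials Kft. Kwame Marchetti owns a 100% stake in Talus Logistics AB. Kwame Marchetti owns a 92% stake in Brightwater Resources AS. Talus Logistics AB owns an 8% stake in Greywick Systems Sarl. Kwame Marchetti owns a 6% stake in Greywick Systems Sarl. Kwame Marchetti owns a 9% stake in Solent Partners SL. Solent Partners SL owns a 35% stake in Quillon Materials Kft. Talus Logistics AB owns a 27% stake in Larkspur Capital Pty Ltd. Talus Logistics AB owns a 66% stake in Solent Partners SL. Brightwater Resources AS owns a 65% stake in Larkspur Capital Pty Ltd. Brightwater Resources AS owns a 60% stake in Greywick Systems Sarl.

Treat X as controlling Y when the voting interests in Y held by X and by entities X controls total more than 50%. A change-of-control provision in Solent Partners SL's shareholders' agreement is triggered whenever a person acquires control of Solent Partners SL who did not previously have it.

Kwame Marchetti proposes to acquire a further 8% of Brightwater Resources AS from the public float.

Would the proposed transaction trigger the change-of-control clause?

The purchase changes only Kwame's holdings, so Kwame is the only person who could newly come to control Solent.
Kwame holds 100% of Talus, so Kwame controls Talus.
Kwame and Talus together hold 9% + 66% = 75% of Solent, so Kwame controls Solent.
So Kwame already controls Solent before the transaction.
After the purchase, Kwame's direct stake in Brightwater rises to 92% + 8% = 100%.
Kwame controlled Solent already, so this is not a new person acquiring control; every other person's position is unchanged or reduced.
No new person acquires control, so the clause is not triggered.

No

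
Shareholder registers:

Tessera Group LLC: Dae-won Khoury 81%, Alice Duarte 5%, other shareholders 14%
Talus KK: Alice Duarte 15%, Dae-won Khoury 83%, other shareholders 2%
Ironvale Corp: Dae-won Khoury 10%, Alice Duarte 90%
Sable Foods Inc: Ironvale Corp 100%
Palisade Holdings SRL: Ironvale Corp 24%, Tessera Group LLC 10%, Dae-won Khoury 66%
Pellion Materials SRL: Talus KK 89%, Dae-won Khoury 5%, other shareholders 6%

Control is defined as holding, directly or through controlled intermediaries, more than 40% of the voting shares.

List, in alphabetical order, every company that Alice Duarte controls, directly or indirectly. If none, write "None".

Ironvale Corp, Sable Foods Inc

Alice holds 90% of Ironvale, so Alice controls Ironvale.
Ironvale holds 100% of Sable, so Alice controls Sable.
No other company's threshold is met.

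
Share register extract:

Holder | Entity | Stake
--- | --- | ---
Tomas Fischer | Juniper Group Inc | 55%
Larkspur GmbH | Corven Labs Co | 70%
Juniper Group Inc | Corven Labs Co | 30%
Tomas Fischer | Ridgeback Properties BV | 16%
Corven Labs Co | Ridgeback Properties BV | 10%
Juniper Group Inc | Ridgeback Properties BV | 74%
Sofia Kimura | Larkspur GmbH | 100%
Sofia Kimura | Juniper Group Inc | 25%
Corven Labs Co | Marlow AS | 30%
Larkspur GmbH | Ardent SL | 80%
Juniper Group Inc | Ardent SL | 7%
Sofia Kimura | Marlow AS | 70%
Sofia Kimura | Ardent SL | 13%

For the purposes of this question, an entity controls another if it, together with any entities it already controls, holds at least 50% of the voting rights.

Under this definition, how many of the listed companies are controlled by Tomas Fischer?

Tomas holds 55% of Juniper, so Tomas controls Juniper.
Tomas and Juniper together hold 16% + 74% = 90% of Ridgeback, so Tomas controls Ridgeback.
No other company's threshold is met.
Tomas controls 2 companies.

2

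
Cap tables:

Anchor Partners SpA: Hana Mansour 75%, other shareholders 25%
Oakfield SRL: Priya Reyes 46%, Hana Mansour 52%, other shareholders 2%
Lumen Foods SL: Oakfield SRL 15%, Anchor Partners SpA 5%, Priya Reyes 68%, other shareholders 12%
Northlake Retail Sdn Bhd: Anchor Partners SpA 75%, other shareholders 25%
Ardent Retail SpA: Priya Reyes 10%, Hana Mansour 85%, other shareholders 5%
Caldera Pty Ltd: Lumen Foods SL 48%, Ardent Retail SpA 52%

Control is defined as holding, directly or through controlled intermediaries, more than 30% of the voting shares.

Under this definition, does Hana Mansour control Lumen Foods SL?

Hana holds 75% of Anchor, so Hana controls Anchor.
Hana holds 52% of Oakfield, so Hana controls Oakfield.
Anchor holds 75% of Northlake, so Hana controls Northlake.
Hana holds 85% of Ardent, so Hana controls Ardent.
Ardent holds 52% of Caldera, so Hana controls Caldera.
In Lumen, Hana's side holds only 15% + 5% = 20%, not > 30%.
So Hana does not control Lumen.

No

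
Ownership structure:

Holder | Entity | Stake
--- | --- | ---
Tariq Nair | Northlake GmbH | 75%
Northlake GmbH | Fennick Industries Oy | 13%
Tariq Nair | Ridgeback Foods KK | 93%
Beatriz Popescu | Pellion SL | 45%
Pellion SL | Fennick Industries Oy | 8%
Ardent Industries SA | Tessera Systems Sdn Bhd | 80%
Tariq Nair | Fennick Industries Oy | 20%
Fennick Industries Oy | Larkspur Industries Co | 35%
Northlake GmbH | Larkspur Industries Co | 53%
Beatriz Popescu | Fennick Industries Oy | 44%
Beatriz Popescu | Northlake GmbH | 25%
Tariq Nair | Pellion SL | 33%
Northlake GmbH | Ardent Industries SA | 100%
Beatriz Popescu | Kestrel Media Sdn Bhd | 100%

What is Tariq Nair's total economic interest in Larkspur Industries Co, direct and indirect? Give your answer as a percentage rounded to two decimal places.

Tariq reaches Larkspur along 4 paths.
Via Northlake: 75% × 53% = 39.75%.
Via Pellion → Fennick: 33% × 8% × 35% = 0.924%.
Via Fennick: 20% × 35% = 7%.
Via Northlake → Fennick: 75% × 13% × 35% = 3.4125%.
Total: 39.75% + 0.924% + 7% + 3.4125% = 51.0865%.
Rounded: 51.09%.

51.09%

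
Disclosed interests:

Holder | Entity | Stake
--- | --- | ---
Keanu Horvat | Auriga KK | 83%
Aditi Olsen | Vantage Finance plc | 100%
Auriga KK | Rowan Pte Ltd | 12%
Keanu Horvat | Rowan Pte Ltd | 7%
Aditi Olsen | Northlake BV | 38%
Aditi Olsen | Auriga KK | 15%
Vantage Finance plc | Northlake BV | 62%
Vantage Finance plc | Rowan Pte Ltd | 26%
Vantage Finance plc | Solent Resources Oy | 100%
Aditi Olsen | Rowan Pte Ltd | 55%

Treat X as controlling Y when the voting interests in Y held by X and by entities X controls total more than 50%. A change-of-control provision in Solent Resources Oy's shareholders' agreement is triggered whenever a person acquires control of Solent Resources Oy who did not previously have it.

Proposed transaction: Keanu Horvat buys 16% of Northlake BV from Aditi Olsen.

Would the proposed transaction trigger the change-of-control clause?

No

The purchase adds only to Keanu's holdings (Aditi's stake shrinks), so Keanu is the only person who could newly come to control Solent.
Keanu holds 83% of Auriga, so Keanu controls Auriga.
Neither Keanu nor any entity Keanu controls holds any voting interest in Solent.
So before the transaction, Keanu does not control Solent.
After the purchase, Keanu holds 16% of Northlake directly, and Aditi's stake falls to 22%.
Keanu's side now holds 16% of Northlake, not > 50%, so Keanu still does not control Northlake.
After the transaction, neither Keanu nor any entity Keanu controls holds a voting interest in Solent, so Keanu still does not control it.
No new person acquires control, so the clause is not triggered.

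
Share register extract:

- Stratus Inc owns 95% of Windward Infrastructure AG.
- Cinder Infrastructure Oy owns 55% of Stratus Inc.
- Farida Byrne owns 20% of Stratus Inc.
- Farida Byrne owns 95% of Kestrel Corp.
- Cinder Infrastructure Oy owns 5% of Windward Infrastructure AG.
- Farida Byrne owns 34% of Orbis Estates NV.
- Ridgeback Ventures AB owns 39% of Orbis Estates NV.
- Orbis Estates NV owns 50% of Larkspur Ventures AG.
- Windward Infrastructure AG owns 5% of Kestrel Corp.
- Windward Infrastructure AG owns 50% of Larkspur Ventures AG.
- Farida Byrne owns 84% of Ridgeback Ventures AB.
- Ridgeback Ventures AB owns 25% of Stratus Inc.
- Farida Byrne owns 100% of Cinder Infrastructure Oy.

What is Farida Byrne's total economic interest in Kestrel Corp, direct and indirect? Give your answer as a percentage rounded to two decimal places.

99.81%

Farida reaches Kestrel along 5 paths.
Direct stake: 95% = 95%.
Via Cinder → Stratus → Windward: 100% × 55% × 95% × 5% = 2.6125%.
Via Stratus → Windward: 20% × 95% × 5% = 0.95%.
Via Ridgeback → Stratus → Windward: 84% × 25% × 95% × 5% = 0.9975%.
Via Cinder → Windward: 100% × 5% × 5% = 0.25%.
Total: 95% + 2.6125% + 0.95% + 0.9975% + 0.25% = 99.81%.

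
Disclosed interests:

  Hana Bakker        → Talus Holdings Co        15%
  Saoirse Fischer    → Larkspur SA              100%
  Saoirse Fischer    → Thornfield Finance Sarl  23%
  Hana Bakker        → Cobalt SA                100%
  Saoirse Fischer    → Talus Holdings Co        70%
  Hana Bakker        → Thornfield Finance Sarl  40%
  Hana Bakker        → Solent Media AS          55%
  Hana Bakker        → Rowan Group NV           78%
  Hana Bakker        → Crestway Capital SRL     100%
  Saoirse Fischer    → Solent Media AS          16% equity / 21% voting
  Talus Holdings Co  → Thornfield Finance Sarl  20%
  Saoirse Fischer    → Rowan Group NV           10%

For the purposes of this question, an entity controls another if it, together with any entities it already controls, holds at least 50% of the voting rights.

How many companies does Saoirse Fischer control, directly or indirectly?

Saoirse holds 70% of Talus, so Saoirse controls Talus.
Saoirse holds 100% of Larkspur, so Saoirse controls Larkspur.
No other company's threshold is met.
Saoirse controls 2 companies.

2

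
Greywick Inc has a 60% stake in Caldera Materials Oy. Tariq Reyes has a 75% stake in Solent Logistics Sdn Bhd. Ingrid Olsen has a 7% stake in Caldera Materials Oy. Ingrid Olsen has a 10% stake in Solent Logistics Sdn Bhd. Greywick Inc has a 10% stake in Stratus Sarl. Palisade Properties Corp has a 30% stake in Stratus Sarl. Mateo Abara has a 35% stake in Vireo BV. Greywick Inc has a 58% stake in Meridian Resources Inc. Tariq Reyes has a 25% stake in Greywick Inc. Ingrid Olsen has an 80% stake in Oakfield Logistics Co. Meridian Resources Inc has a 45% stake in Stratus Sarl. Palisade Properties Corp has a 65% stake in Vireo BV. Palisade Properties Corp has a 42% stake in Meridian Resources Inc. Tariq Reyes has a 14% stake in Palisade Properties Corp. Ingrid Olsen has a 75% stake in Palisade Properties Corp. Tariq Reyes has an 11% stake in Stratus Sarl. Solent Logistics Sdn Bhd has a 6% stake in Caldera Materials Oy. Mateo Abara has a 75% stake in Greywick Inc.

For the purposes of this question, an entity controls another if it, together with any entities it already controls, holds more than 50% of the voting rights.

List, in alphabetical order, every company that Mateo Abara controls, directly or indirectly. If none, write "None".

Caldera Materials Oy, Greywick Inc, Meridian Resources Inc, Stratus Sarl

Mateo holds 75% of Greywick, so Mateo controls Greywick.
Greywick holds 60% of Caldera, so Mateo controls Caldera.
Greywick holds 58% of Meridian, so Mateo controls Meridian.
Greywick and Meridian together hold 10% + 45% = 55% of Stratus, so Mateo controls Stratus.
No other company's threshold is met.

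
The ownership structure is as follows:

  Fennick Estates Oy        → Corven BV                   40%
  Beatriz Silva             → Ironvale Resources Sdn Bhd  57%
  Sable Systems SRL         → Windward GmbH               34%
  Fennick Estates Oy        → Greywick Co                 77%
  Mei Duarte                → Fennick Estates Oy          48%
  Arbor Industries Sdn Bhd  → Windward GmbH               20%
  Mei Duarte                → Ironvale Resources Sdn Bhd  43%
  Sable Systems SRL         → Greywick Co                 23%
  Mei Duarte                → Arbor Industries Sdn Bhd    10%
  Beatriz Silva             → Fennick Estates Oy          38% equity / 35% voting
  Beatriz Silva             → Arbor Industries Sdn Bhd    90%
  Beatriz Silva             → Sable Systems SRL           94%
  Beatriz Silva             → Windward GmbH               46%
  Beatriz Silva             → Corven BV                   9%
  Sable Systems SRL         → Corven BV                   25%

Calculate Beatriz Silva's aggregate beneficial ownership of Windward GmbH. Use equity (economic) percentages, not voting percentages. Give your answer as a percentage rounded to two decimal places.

Beatriz reaches Windward along 3 paths.
Direct stake: 46% = 46%.
Via Arbor: 90% × 20% = 18%.
Via Sable: 94% × 34% = 31.96%.
Total: 46% + 18% + 31.96% = 95.96%.

95.96%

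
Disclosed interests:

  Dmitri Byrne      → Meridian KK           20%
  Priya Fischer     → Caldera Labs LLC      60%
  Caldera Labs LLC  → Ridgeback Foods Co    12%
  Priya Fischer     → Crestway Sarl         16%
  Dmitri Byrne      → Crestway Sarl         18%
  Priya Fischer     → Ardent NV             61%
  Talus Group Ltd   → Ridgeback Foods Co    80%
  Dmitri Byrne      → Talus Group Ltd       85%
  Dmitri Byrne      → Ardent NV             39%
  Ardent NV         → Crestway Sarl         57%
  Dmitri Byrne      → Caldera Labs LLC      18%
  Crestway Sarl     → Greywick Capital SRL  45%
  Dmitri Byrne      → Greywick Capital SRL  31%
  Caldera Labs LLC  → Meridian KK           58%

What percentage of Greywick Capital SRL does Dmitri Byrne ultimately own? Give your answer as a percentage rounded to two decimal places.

49.10%

Dmitri reaches Greywick along 3 paths.
Via Ardent → Crestway: 39% × 57% × 45% = 10.0035%.
Via Crestway: 18% × 45% = 8.1%.
Direct stake: 31% = 31%.
Total: 10.0035% + 8.1% + 31% = 49.1035%.
Rounded: 49.10%.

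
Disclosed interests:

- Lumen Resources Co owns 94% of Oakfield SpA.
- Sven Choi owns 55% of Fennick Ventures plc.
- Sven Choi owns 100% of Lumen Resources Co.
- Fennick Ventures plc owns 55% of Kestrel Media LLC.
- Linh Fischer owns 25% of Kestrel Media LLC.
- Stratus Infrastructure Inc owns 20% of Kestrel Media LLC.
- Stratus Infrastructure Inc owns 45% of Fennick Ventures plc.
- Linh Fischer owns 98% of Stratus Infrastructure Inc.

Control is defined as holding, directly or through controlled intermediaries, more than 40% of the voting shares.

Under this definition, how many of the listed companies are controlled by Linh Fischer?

Linh holds 98% of Stratus, so Linh controls Stratus.
Stratus holds 45% of Fennick, so Linh controls Fennick.
Linh and Fennick and Stratus together hold 25% + 55% + 20% = 100% of Kestrel, so Linh controls Kestrel.
No other company's threshold is met.
Linh controls 3 companies.

3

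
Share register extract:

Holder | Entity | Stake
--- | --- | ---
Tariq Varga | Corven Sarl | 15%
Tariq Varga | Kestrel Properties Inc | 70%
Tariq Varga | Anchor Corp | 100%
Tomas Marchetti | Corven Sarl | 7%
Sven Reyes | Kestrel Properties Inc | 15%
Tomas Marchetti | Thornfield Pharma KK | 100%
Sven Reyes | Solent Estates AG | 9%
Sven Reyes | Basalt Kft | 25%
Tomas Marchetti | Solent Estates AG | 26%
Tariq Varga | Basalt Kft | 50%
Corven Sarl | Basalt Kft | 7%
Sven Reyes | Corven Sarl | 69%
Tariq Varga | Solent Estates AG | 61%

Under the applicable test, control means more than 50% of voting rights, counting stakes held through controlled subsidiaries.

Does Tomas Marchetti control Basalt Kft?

Tomas holds 100% of Thornfield, so Tomas controls Thornfield.
Neither Tomas nor any entity Tomas controls holds any voting interest in Basalt.
So Tomas does not control Basalt.

No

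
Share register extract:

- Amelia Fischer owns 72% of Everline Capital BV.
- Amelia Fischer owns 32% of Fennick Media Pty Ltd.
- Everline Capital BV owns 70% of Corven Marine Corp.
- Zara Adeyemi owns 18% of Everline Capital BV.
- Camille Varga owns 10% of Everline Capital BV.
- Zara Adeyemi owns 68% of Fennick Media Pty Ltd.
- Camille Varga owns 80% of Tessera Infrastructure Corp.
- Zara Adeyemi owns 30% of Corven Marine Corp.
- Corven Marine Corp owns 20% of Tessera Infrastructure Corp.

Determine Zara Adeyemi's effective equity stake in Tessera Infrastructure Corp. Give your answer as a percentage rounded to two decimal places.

8.52%

Zara reaches Tessera along 2 paths.
Via Everline → Corven: 18% × 70% × 20% = 2.52%.
Via Corven: 30% × 20% = 6%.
Total: 2.52% + 6% = 8.52%.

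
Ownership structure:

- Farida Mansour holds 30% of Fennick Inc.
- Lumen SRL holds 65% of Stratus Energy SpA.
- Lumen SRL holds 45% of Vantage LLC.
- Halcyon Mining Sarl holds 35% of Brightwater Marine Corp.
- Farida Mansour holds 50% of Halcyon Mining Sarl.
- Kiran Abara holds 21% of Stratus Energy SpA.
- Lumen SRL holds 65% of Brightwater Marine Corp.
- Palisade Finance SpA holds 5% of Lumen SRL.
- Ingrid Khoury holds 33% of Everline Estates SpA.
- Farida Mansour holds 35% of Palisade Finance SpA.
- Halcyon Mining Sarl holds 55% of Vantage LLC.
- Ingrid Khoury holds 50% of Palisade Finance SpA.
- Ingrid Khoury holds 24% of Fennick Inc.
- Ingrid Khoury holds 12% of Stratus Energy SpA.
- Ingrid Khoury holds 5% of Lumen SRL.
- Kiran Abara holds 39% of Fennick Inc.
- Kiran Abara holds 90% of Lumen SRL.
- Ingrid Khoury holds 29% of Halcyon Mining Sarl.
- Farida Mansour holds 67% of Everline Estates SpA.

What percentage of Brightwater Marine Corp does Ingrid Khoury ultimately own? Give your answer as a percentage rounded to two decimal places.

15.03%

Ingrid reaches Brightwater along 3 paths.
Via Lumen: 5% × 65% = 3.25%.
Via Palisade → Lumen: 50% × 5% × 65% = 1.625%.
Via Halcyon: 29% × 35% = 10.15%.
Total: 3.25% + 1.625% + 10.15% = 15.025%.
Rounded: 15.03%.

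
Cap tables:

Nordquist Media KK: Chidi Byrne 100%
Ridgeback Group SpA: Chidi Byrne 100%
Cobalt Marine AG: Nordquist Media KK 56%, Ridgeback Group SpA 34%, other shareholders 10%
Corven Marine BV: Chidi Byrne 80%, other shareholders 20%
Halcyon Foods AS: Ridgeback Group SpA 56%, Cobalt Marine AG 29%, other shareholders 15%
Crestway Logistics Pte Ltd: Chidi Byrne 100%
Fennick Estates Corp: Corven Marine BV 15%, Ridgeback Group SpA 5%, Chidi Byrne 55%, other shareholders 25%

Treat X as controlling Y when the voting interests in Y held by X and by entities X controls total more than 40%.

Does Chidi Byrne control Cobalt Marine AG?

Chidi holds 100% of Nordquist, so Chidi controls Nordquist.
Chidi holds 100% of Ridgeback, so Chidi controls Ridgeback.
Nordquist and Ridgeback together hold 56% + 34% = 90% of Cobalt, so Chidi controls Cobalt.

Yes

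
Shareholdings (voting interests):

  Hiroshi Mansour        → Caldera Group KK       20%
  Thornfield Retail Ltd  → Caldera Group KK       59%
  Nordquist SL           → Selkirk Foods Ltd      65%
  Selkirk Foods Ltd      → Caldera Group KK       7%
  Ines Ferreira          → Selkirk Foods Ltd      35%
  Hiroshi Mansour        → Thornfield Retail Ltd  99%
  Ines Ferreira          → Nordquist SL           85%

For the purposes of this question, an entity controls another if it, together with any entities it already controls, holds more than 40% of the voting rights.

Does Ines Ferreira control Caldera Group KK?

Ines holds 85% of Nordquist, so Ines controls Nordquist.
Ines and Nordquist together hold 35% + 65% = 100% of Selkirk, so Ines controls Selkirk.
In Caldera, Ines's side holds only 7%, not > 40%.
So Ines does not control Caldera.

No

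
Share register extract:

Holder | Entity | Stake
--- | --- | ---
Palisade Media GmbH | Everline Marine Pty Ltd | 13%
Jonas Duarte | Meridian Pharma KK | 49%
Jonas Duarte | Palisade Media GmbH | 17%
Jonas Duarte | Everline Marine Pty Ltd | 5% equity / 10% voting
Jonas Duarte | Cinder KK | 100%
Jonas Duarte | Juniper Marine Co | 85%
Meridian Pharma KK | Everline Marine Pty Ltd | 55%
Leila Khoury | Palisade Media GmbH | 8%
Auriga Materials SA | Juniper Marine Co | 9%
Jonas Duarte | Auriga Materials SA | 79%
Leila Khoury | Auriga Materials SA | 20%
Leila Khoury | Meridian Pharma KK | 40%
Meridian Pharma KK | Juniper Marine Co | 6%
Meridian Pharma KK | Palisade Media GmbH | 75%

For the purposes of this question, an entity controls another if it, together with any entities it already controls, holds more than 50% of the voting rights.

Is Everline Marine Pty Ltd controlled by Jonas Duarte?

Jonas holds 100% of Cinder, so Jonas controls Cinder.
Jonas holds 79% of Auriga, so Jonas controls Auriga.
Jonas and Auriga together hold 85% + 9% = 94% of Juniper, so Jonas controls Juniper.
In Everline, Jonas's side holds only 10%, not > 50%.
So Jonas does not control Everline.

No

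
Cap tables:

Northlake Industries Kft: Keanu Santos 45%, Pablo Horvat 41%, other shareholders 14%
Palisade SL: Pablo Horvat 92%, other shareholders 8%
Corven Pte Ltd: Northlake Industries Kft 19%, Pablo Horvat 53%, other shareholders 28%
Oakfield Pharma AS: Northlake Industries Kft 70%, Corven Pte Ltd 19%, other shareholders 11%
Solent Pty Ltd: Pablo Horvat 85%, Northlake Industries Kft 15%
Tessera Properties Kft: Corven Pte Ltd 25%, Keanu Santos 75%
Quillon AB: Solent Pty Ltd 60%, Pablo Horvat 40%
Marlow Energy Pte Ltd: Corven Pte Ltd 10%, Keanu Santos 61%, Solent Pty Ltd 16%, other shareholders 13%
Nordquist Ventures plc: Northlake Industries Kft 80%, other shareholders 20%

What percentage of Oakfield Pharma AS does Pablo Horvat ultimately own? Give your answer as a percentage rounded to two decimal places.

40.25%

Pablo reaches Oakfield along 3 paths.
Via Northlake: 41% × 70% = 28.7%.
Via Northlake → Corven: 41% × 19% × 19% = 1.4801%.
Via Corven: 53% × 19% = 10.07%.
Total: 28.7% + 1.4801% + 10.07% = 40.2501%.
Rounded: 40.25%.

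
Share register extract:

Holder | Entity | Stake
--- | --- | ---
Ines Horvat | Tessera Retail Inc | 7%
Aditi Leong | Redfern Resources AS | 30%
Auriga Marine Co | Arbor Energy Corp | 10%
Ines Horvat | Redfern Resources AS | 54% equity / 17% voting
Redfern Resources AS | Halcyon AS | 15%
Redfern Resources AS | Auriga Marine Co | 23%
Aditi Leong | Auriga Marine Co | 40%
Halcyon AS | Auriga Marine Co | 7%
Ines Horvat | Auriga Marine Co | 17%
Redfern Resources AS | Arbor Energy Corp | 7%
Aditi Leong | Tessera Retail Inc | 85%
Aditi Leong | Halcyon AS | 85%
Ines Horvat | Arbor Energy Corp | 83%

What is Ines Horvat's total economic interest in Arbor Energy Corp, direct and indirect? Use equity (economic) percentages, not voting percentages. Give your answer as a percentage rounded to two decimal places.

Ines reaches Arbor along 5 paths.
Direct stake: 83% = 83%.
Via Redfern: 54% × 7% = 3.78%.
Via Auriga: 17% × 10% = 1.7%.
Via Redfern → Auriga: 54% × 23% × 10% = 1.242%.
Via Redfern → Halcyon → Auriga: 54% × 15% × 7% × 10% = 0.0567%.
Total: 83% + 3.78% + 1.7% + 1.242% + 0.0567% = 89.7787%.
Rounded: 89.78%.

89.78%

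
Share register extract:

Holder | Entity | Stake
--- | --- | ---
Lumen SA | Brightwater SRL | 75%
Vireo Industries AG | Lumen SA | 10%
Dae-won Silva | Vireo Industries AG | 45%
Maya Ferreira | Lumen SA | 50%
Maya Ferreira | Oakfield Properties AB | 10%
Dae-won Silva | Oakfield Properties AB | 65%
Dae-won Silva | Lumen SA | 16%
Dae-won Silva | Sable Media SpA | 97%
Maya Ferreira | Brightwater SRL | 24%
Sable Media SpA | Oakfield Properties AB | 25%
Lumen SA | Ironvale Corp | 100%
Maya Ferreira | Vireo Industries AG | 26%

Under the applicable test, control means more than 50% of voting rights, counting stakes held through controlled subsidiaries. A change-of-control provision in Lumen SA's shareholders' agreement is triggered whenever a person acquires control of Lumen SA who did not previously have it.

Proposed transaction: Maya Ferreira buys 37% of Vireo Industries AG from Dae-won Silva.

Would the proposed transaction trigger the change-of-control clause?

The purchase adds only to Maya's holdings (Dae-won's stake shrinks), so Maya is the only person who could newly come to control Lumen.
Maya's largest direct stake is 50% in Lumen, which does not meet the threshold, so Maya controls no company.
In Lumen, Maya's side holds only 50%, not > 50%.
So before the transaction, Maya does not control Lumen.
After the purchase, Maya's direct stake in Vireo rises to 26% + 37% = 63%, and Dae-won's stake falls to 8%.
Maya holds 63% of Vireo, so Maya controls Vireo.
Vireo and Maya together hold 10% + 50% = 60% of Lumen, so Maya controls Lumen.
Maya did not control Lumen before and does after, so the clause is triggered.

Yes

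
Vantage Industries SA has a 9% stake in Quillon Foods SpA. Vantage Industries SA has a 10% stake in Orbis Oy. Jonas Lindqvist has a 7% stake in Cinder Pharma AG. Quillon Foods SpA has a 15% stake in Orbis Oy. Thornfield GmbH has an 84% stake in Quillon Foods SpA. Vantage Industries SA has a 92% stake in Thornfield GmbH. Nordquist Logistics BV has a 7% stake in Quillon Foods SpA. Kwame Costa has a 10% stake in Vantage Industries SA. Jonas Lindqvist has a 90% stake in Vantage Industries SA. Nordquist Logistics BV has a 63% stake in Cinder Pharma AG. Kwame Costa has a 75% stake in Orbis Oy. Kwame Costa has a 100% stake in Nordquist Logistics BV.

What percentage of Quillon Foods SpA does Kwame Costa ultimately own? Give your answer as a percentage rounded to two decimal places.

Kwame reaches Quillon along 3 paths.
Via Nordquist: 100% × 7% = 7%.
Via Vantage → Thornfield: 10% × 92% × 84% = 7.728%.
Via Vantage: 10% × 9% = 0.9%.
Total: 7% + 7.728% + 0.9% = 15.628%.
Rounded: 15.63%.

15.63%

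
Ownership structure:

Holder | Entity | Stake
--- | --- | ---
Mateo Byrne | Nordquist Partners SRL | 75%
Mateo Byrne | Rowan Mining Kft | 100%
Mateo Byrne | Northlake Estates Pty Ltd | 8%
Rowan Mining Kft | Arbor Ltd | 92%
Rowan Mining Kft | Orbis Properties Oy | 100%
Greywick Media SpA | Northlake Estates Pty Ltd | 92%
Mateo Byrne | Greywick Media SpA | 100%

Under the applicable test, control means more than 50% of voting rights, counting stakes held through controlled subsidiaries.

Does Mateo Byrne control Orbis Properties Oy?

Mateo holds 100% of Rowan, so Mateo controls Rowan.
Rowan holds 100% of Orbis, so Mateo controls Orbis.

Yes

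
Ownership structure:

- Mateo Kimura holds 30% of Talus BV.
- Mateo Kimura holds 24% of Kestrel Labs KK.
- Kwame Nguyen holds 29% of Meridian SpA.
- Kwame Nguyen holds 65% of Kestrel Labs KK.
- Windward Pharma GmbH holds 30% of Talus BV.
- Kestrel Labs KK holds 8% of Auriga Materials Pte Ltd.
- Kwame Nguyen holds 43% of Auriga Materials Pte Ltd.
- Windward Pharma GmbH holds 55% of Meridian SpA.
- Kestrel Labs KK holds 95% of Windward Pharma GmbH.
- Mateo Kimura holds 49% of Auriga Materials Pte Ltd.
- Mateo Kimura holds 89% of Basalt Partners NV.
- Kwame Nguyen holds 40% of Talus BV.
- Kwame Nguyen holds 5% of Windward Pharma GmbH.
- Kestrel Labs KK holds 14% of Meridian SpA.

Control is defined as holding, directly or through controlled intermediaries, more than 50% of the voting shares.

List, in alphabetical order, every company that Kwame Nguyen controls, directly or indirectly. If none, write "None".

Auriga Materials Pte Ltd, Kestrel Labs KK, Meridian SpA, Talus BV, Windward Pharma GmbH

Kwame holds 65% of Kestrel, so Kwame controls Kestrel.
Kwame and Kestrel together hold 5% + 95% = 100% of Windward, so Kwame controls Windward.
Windward and Kwame together hold 30% + 40% = 70% of Talus, so Kwame controls Talus.
Kwame and Kestrel together hold 43% + 8% = 51% of Auriga, so Kwame controls Auriga.
Windward and Kwame and Kestrel together hold 55% + 29% + 14% = 98% of Meridian, so Kwame controls Meridian.
No other company's threshold is met.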